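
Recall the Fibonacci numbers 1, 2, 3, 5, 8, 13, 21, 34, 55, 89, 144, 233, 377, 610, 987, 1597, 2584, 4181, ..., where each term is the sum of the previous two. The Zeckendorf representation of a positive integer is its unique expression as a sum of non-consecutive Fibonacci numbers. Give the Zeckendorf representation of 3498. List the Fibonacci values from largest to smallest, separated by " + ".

Greedy algorithm:
largest Fibonacci ≤ 3498 is 2584; 3498 − 2584 = 914
largest Fibonacci ≤ 914 is 610; 914 − 610 = 304
largest Fibonacci ≤ 304 is 233; 304 − 233 = 71
largest Fibonacci ≤ 71 is 55; 71 − 55 = 16
largest Fibonacci ≤ 16 is 13; 16 − 13 = 3
largest Fibonacci ≤ 3 is 3; 3 − 3 = 0
So 3498 = 2584 + 610 + 233 + 55 + 13 + 3, with no two terms consecutive in the sequence.

2584 + 610 + 233 + 55 + 13 + 3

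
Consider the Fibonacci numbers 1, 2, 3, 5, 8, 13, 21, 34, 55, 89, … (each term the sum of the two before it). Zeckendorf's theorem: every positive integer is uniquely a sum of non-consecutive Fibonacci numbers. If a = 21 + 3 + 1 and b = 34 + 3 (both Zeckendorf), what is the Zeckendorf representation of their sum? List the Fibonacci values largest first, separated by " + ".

55 + 5 + 2

The two numbers are 25 and 37, so their sum is 62.
62: greatest Fibonacci not exceeding it is 55, leaving 7
7: greatest Fibonacci not exceeding it is 5, leaving 2
2: greatest Fibonacci not exceeding it is 2, leaving 0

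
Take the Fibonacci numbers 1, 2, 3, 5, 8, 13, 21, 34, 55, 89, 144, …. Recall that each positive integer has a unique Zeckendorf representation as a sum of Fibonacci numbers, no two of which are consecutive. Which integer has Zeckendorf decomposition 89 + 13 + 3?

89 + 13 + 3 = 105.

105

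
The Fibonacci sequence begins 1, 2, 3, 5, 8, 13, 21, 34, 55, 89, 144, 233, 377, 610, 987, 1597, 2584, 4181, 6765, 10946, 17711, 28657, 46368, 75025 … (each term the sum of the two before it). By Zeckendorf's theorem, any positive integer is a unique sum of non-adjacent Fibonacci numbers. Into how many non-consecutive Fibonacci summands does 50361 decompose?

50361: greatest Fibonacci not exceeding it is 46368, leaving 3993
3993: greatest Fibonacci not exceeding it is 2584, leaving 1409
1409: greatest Fibonacci not exceeding it is 987, leaving 422
422: greatest Fibonacci not exceeding it is 377, leaving 45
45: greatest Fibonacci not exceeding it is 34, leaving 11
11: greatest Fibonacci not exceeding it is 8, leaving 3
3: greatest Fibonacci not exceeding it is 3, leaving 0
50361 = 46368 + 2584 + 987 + 377 + 34 + 8 + 3, which has 7 terms.

7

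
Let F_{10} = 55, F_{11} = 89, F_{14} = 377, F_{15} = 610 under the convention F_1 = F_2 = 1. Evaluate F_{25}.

75025

By the addition formula F_{m+n} = F_m F_{n+1} + F_{m−1} F_n with m=15, n=10: F_{25} = 610·89 + 377·55 = 54290 + 20735 = 75025.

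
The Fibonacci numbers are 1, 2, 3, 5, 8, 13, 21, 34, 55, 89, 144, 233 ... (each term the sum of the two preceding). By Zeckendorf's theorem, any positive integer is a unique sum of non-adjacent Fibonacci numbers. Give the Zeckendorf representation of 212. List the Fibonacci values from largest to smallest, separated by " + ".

144 + 55 + 13

Greedy algorithm:
212: greatest Fibonacci not exceeding it is 144, leaving 68
68: greatest Fibonacci not exceeding it is 55, leaving 13
13: greatest Fibonacci not exceeding it is 13, leaving 0
So 212 = 144 + 55 + 13, with no two terms consecutive in the sequence.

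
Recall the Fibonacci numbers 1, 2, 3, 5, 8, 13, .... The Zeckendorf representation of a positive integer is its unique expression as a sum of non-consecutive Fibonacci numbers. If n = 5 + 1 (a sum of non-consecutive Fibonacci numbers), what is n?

6

5 + 1 = 6.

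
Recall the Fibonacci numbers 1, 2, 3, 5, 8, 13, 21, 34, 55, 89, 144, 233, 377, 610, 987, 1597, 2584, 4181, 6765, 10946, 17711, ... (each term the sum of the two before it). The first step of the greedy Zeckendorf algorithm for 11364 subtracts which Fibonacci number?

10946

10946 ≤ 11364 < 17711, so the largest Fibonacci number not exceeding 11364 is 10946.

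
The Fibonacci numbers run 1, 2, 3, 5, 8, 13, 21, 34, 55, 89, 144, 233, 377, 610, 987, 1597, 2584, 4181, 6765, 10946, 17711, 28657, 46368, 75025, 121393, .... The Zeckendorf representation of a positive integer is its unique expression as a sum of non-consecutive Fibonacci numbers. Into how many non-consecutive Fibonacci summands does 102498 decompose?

Greedy algorithm:
75025 ≤ 102498 < 121393, so take 75025; remainder 27473
17711 ≤ 27473 < 28657, so take 17711; remainder 9762
6765 ≤ 9762 < 10946, so take 6765; remainder 2997
2584 ≤ 2997 < 4181, so take 2584; remainder 413
377 ≤ 413 < 610, so take 377; remainder 36
34 ≤ 36 < 55, so take 34; remainder 2
2 ≤ 2 < 3, so take 2; remainder 0
102498 = 75025 + 17711 + 6765 + 2584 + 377 + 34 + 2, which has 7 terms.

7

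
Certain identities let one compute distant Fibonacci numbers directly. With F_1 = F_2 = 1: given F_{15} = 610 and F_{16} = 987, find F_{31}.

By F_{2k+1} = F_k² + F_{k+1}²: F_{31} = 610² + 987² = 372100 + 974169 = 1346269.

1346269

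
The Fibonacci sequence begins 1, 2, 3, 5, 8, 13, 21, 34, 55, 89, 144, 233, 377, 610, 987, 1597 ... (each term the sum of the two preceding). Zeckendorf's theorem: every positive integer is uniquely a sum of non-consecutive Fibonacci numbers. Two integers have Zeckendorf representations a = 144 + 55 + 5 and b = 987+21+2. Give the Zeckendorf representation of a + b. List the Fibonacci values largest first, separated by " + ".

987 + 144 + 55 + 21 + 5 + 2

The two numbers are 204 and 1010, so their sum is 1214.
1214 − 987 = 227
227 − 144 = 83
83 − 55 = 28
28 − 21 = 7
7 − 5 = 2
2 − 2 = 0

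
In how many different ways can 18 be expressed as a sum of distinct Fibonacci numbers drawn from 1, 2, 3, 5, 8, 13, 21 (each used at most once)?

18 = 13+5 = 13+3+2 = 8+5+3+2 — 3 representations.

3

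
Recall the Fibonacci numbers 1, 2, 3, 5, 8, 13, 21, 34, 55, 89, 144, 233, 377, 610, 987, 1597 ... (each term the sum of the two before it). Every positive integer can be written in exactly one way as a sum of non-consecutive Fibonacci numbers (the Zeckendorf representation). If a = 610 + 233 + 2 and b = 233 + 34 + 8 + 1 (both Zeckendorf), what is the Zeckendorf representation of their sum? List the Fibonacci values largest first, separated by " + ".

987 + 89 + 34 + 8 + 3

The two numbers are 845 and 276, so their sum is 1121.
Greedy algorithm:
largest Fibonacci ≤ 1121 is 987; 1121 − 987 = 134
largest Fibonacci ≤ 134 is 89; 134 − 89 = 45
largest Fibonacci ≤ 45 is 34; 45 − 34 = 11
largest Fibonacci ≤ 11 is 8; 11 − 8 = 3
largest Fibonacci ≤ 3 is 3; 3 − 3 = 0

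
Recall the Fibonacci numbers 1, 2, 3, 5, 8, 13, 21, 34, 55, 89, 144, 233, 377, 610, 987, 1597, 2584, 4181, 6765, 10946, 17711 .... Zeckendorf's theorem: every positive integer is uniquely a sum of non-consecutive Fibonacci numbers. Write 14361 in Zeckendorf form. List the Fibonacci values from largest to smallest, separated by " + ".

10946 + 2584 + 610 + 144 + 55 + 21 + 1

take 10946 (≤ 14361); 14361 − 10946 = 3415
take 2584 (≤ 3415); 3415 − 2584 = 831
take 610 (≤ 831); 831 − 610 = 221
take 144 (≤ 221); 221 − 144 = 77
take 55 (≤ 77); 77 − 55 = 22
take 21 (≤ 22); 22 − 21 = 1
take 1 (≤ 1); 1 − 1 = 0
So 14361 = 10946 + 2584 + 610 + 144 + 55 + 21 + 1, with no two terms consecutive in the sequence.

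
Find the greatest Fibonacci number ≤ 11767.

10946 ≤ 11767 < 17711, so the largest Fibonacci number not exceeding 11767 is 10946.

10946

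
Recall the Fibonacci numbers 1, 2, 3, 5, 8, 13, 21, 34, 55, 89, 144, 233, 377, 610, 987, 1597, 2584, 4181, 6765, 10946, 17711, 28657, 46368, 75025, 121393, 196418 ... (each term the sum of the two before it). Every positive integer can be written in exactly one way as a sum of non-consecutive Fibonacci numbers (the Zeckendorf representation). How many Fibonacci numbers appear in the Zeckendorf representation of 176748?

Greedily peel off the largest Fibonacci term at each step:
largest Fibonacci ≤ 176748 is 121393; 176748 − 121393 = 55355
largest Fibonacci ≤ 55355 is 46368; 55355 − 46368 = 8987
largest Fibonacci ≤ 8987 is 6765; 8987 − 6765 = 2222
largest Fibonacci ≤ 2222 is 1597; 2222 − 1597 = 625
largest Fibonacci ≤ 625 is 610; 625 − 610 = 15
largest Fibonacci ≤ 15 is 13; 15 − 13 = 2
largest Fibonacci ≤ 2 is 2; 2 − 2 = 0
176748 = 121393 + 46368 + 6765 + 1597 + 610 + 13 + 2, which has 7 terms.

7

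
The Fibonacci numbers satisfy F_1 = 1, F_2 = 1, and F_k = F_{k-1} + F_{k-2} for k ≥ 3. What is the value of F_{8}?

21

F_{2} = F_{1} + F_{0} = 1 + 0 = 1
F_{3} = F_{2} + F_{1} = 1 + 1 = 2
F_{4} = F_{3} + F_{2} = 2 + 1 = 3
F_{5} = F_{4} + F_{3} = 3 + 2 = 5
F_{6} = F_{5} + F_{4} = 5 + 3 = 8
F_{7} = F_{6} + F_{5} = 8 + 5 = 13
F_{8} = F_{7} + F_{6} = 13 + 8 = 21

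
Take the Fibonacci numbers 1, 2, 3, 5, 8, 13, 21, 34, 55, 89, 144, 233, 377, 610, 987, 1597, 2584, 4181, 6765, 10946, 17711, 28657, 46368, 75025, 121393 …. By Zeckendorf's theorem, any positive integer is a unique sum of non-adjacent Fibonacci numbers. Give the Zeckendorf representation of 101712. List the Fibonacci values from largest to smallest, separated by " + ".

75025 + 17711 + 6765 + 1597 + 610 + 3 + 1

Greedy algorithm:
subtract 75025 from 101712: 26687 remains
subtract 17711 from 26687: 8976 remains
subtract 6765 from 8976: 2211 remains
subtract 1597 from 2211: 614 remains
subtract 610 from 614: 4 remains
subtract 3 from 4: 1 remains
subtract 1 from 1: 0 remains
So 101712 = 75025 + 17711 + 6765 + 1597 + 610 + 3 + 1, with no two terms consecutive in the sequence.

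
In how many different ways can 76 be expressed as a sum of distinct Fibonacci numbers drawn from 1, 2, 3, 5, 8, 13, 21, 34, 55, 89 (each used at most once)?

Starting from the Zeckendorf form and repeatedly splitting a term F_k into F_{k−1} + F_{k−2} (when neither is already used) reaches every representation.
76 = 55+21 = 55+13+8 = 55+13+5+3 = … (4 more), for 7 in all.

7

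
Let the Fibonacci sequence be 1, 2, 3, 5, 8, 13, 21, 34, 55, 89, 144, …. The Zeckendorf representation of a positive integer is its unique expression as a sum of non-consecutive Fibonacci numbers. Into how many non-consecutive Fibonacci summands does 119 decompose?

Greedily peel off the largest Fibonacci term at each step:
119: greatest Fibonacci not exceeding it is 89, leaving 30
30: greatest Fibonacci not exceeding it is 21, leaving 9
9: greatest Fibonacci not exceeding it is 8, leaving 1
1: greatest Fibonacci not exceeding it is 1, leaving 0
119 = 89 + 21 + 8 + 1, which has 4 terms.

4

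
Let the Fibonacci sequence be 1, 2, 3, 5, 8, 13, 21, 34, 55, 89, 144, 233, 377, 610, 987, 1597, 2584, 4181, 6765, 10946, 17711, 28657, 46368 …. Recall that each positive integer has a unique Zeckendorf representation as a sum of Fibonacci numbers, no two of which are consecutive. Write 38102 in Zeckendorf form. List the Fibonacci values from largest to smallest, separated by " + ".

28657 + 6765 + 2584 + 89 + 5 + 2

Greedily peel off the largest Fibonacci term at each step:
28657 ≤ 38102 < 46368, so take 28657; remainder 9445
6765 ≤ 9445 < 10946, so take 6765; remainder 2680
2584 ≤ 2680 < 4181, so take 2584; remainder 96
89 ≤ 96 < 144, so take 89; remainder 7
5 ≤ 7 < 8, so take 5; remainder 2
2 ≤ 2 < 3, so take 2; remainder 0
So 38102 = 28657 + 6765 + 2584 + 89 + 5 + 2, with no two terms consecutive in the sequence.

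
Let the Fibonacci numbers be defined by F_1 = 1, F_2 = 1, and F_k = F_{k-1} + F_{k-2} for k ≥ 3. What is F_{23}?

28657

Iterating the recurrence up to F_{16} = 987 and F_{15} = 610:
F_{17} = F_{16} + F_{15} = 987 + 610 = 1597
F_{18} = F_{17} + F_{16} = 1597 + 987 = 2584
F_{19} = F_{18} + F_{17} = 2584 + 1597 = 4181
F_{20} = F_{19} + F_{18} = 4181 + 2584 = 6765
F_{21} = F_{20} + F_{19} = 6765 + 4181 = 10946
F_{22} = F_{21} + F_{20} = 10946 + 6765 = 17711
F_{23} = F_{22} + F_{21} = 17711 + 10946 = 28657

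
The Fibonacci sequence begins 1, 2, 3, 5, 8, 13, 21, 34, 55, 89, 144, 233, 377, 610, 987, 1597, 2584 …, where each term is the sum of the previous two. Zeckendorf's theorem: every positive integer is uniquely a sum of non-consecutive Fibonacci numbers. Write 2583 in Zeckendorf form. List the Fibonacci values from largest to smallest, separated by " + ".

Greedy algorithm:
subtract 1597 from 2583: 986 remains
subtract 610 from 986: 376 remains
subtract 233 from 376: 143 remains
subtract 89 from 143: 54 remains
subtract 34 from 54: 20 remains
subtract 13 from 20: 7 remains
subtract 5 from 7: 2 remains
subtract 2 from 2: 0 remains
So 2583 = 1597 + 610 + 233 + 89 + 34 + 13 + 5 + 2, with no two terms consecutive in the sequence.

1597 + 610 + 233 + 89 + 34 + 13 + 5 + 2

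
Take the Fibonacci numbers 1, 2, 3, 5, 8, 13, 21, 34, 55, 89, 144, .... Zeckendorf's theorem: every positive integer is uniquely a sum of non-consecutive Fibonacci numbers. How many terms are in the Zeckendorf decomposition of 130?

4

Repeatedly subtract the largest Fibonacci number that fits:
130 − 89 = 41
41 − 34 = 7
7 − 5 = 2
2 − 2 = 0
130 = 89 + 34 + 5 + 2, which has 4 terms.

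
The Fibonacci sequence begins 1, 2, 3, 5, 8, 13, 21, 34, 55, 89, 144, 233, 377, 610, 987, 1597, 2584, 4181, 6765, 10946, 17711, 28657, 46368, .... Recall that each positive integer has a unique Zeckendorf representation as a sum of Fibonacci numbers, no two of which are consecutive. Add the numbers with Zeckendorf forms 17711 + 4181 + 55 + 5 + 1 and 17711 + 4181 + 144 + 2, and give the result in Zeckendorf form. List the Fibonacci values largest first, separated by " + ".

The two numbers are 21953 and 22038, so their sum is 43991.
subtract 28657 from 43991: 15334 remains
subtract 10946 from 15334: 4388 remains
subtract 4181 from 4388: 207 remains
subtract 144 from 207: 63 remains
subtract 55 from 63: 8 remains
subtract 8 from 8: 0 remains

28657 + 10946 + 4181 + 144 + 55 + 8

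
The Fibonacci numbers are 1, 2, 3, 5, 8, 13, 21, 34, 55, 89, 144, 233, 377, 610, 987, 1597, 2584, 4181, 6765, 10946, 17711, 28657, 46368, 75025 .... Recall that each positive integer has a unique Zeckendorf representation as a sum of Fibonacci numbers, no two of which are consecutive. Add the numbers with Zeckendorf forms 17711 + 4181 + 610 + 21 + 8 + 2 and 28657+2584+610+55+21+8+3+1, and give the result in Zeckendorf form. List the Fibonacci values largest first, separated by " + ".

The two numbers are 22533 and 31939, so their sum is 54472.
largest Fibonacci ≤ 54472 is 46368; 54472 − 46368 = 8104
largest Fibonacci ≤ 8104 is 6765; 8104 − 6765 = 1339
largest Fibonacci ≤ 1339 is 987; 1339 − 987 = 352
largest Fibonacci ≤ 352 is 233; 352 − 233 = 119
largest Fibonacci ≤ 119 is 89; 119 − 89 = 30
largest Fibonacci ≤ 30 is 21; 30 − 21 = 9
largest Fibonacci ≤ 9 is 8; 9 − 8 = 1
largest Fibonacci ≤ 1 is 1; 1 − 1 = 0

46368 + 6765 + 987 + 233 + 89 + 21 + 8 + 1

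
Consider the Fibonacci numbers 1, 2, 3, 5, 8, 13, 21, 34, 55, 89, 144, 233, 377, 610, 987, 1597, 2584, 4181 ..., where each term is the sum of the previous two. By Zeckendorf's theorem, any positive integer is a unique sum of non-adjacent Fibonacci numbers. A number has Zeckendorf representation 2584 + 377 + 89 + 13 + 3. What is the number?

2584 + 377 + 89 + 13 + 3 = 3066.

3066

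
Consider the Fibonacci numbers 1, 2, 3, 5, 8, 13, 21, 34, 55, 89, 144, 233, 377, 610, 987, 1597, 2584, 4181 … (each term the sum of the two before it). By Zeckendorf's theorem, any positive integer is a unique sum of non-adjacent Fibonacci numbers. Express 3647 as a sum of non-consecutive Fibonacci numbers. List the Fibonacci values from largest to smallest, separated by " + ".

2584 + 987 + 55 + 21

Repeatedly subtract the largest Fibonacci number that fits:
largest Fibonacci ≤ 3647 is 2584; 3647 − 2584 = 1063
largest Fibonacci ≤ 1063 is 987; 1063 − 987 = 76
largest Fibonacci ≤ 76 is 55; 76 − 55 = 21
largest Fibonacci ≤ 21 is 21; 21 − 21 = 0
So 3647 = 2584 + 987 + 55 + 21, with no two terms consecutive in the sequence.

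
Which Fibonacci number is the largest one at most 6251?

4181

4181 ≤ 6251 < 6765, so the largest Fibonacci number not exceeding 6251 is 4181.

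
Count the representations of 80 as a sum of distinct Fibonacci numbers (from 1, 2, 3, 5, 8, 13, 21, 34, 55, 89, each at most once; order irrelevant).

80 = 55+21+3+1 = 55+13+8+3+1 = 34+21+13+8+3+1 — 3 representations.

3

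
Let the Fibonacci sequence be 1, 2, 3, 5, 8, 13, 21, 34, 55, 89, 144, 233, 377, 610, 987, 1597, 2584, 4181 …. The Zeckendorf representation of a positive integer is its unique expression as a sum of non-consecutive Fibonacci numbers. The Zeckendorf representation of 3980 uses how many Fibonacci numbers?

2584 ≤ 3980 < 4181, so take 2584; remainder 1396
987 ≤ 1396 < 1597, so take 987; remainder 409
377 ≤ 409 < 610, so take 377; remainder 32
21 ≤ 32 < 34, so take 21; remainder 11
8 ≤ 11 < 13, so take 8; remainder 3
3 ≤ 3 < 5, so take 3; remainder 0
3980 = 2584 + 987 + 377 + 21 + 8 + 3, which has 6 terms.

6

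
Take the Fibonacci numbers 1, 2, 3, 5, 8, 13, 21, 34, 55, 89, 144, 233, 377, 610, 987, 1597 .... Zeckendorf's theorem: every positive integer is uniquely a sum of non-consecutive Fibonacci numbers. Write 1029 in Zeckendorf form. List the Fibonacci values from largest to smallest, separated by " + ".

987 + 34 + 8

Repeatedly subtract the largest Fibonacci number that fits:
1029: greatest Fibonacci not exceeding it is 987, leaving 42
42: greatest Fibonacci not exceeding it is 34, leaving 8
8: greatest Fibonacci not exceeding it is 8, leaving 0
So 1029 = 987 + 34 + 8, with no two terms consecutive in the sequence.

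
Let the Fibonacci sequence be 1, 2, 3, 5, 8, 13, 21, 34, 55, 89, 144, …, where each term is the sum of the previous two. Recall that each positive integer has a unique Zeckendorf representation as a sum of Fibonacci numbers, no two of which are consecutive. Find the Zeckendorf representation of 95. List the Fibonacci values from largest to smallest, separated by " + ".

largest Fibonacci ≤ 95 is 89; 95 − 89 = 6
largest Fibonacci ≤ 6 is 5; 6 − 5 = 1
largest Fibonacci ≤ 1 is 1; 1 − 1 = 0
So 95 = 89 + 5 + 1, with no two terms consecutive in the sequence.

89 + 5 + 1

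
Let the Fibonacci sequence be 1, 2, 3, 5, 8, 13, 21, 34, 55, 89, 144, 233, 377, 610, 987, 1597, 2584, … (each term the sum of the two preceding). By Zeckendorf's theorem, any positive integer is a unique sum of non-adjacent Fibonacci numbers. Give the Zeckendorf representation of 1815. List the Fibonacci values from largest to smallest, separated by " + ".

1597 + 144 + 55 + 13 + 5 + 1

Repeatedly subtract the largest Fibonacci number that fits:
take 1597 (≤ 1815); 1815 − 1597 = 218
take 144 (≤ 218); 218 − 144 = 74
take 55 (≤ 74); 74 − 55 = 19
take 13 (≤ 19); 19 − 13 = 6
take 5 (≤ 6); 6 − 5 = 1
take 1 (≤ 1); 1 − 1 = 0
So 1815 = 1597 + 144 + 55 + 13 + 5 + 1, with no two terms consecutive in the sequence.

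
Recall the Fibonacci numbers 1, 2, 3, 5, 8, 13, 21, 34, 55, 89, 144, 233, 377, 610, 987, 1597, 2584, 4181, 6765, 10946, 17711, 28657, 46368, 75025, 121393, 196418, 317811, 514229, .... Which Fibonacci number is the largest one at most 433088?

317811

317811 ≤ 433088 < 514229, so the largest Fibonacci number not exceeding 433088 is 317811.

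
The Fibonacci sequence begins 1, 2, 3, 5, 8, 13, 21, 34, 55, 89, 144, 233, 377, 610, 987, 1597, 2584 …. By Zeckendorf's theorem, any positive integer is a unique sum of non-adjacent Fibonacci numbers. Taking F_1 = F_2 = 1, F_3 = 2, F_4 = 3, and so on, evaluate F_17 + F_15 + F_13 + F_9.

F_17 + F_15 + F_13 + F_9 = 1597 + 610 + 233 + 34 = 2474.

2474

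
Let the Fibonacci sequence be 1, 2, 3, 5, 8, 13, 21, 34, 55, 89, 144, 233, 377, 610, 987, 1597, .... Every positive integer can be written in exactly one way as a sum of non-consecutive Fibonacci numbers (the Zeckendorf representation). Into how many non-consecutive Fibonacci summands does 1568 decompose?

largest Fibonacci ≤ 1568 is 987; 1568 − 987 = 581
largest Fibonacci ≤ 581 is 377; 581 − 377 = 204
largest Fibonacci ≤ 204 is 144; 204 − 144 = 60
largest Fibonacci ≤ 60 is 55; 60 − 55 = 5
largest Fibonacci ≤ 5 is 5; 5 − 5 = 0
1568 = 987 + 377 + 144 + 55 + 5, which has 5 terms.

5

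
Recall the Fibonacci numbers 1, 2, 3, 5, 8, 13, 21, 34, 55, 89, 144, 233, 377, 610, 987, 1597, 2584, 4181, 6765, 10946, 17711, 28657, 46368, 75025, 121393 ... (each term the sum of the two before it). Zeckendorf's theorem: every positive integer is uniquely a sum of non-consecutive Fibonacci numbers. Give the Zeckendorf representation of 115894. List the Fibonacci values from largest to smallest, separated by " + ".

75025 + 28657 + 10946 + 987 + 233 + 34 + 8 + 3 + 1

115894 − 75025 = 40869
40869 − 28657 = 12212
12212 − 10946 = 1266
1266 − 987 = 279
279 − 233 = 46
46 − 34 = 12
12 − 8 = 4
4 − 3 = 1
1 − 1 = 0
So 115894 = 75025 + 28657 + 10946 + 987 + 233 + 34 + 8 + 3 + 1, with no two terms consecutive in the sequence.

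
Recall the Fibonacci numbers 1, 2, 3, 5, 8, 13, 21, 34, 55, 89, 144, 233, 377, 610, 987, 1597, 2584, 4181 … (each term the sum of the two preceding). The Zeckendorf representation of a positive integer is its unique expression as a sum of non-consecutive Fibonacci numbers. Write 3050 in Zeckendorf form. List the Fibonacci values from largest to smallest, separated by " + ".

take 2584 (≤ 3050); 3050 − 2584 = 466
take 377 (≤ 466); 466 − 377 = 89
take 89 (≤ 89); 89 − 89 = 0
So 3050 = 2584 + 377 + 89, with no two terms consecutive in the sequence.

2584 + 377 + 89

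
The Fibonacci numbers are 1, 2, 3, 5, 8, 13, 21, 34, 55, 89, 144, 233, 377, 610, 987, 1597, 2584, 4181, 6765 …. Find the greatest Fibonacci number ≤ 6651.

4181

4181 ≤ 6651 < 6765, so the largest Fibonacci number not exceeding 6651 is 4181.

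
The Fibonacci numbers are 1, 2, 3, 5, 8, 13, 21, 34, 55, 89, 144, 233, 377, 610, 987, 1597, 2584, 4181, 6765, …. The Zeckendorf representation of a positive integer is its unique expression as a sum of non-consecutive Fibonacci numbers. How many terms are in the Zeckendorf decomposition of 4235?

4235: greatest Fibonacci not exceeding it is 4181, leaving 54
54: greatest Fibonacci not exceeding it is 34, leaving 20
20: greatest Fibonacci not exceeding it is 13, leaving 7
7: greatest Fibonacci not exceeding it is 5, leaving 2
2: greatest Fibonacci not exceeding it is 2, leaving 0
4235 = 4181 + 34 + 13 + 5 + 2, which has 5 terms.

5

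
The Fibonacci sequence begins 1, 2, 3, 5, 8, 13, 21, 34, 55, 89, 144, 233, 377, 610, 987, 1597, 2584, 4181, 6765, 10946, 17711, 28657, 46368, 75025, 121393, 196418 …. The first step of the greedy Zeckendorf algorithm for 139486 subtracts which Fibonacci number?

121393 ≤ 139486 < 196418, so the largest Fibonacci number not exceeding 139486 is 121393.

121393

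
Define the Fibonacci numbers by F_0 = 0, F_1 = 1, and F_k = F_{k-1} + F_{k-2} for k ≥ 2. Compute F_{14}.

Iterating the recurrence up to F_{7} = 13 and F_{6} = 8:
F_{8} = F_{7} + F_{6} = 13 + 8 = 21
F_{9} = F_{8} + F_{7} = 21 + 13 = 34
F_{10} = F_{9} + F_{8} = 34 + 21 = 55
F_{11} = F_{10} + F_{9} = 55 + 34 = 89
F_{12} = F_{11} + F_{10} = 89 + 55 = 144
F_{13} = F_{12} + F_{11} = 144 + 89 = 233
F_{14} = F_{13} + F_{12} = 233 + 144 = 377

377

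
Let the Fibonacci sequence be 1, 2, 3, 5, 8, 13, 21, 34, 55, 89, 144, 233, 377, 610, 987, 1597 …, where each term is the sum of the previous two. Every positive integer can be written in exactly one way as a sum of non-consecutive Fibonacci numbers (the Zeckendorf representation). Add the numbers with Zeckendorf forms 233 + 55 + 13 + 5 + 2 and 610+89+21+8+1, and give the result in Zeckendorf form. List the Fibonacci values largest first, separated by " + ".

987 + 34 + 13 + 3

The two numbers are 308 and 729, so their sum is 1037.
Repeatedly subtract the largest Fibonacci number that fits:
987 ≤ 1037 < 1597, so take 987; remainder 50
34 ≤ 50 < 55, so take 34; remainder 16
13 ≤ 16 < 21, so take 13; remainder 3
3 ≤ 3 < 5, so take 3; remainder 0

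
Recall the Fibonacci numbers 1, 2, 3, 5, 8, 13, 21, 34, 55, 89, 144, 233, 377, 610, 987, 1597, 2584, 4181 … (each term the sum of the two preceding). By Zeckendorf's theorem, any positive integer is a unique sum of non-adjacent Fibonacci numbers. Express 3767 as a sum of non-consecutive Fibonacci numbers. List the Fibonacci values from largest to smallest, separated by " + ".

2584 + 987 + 144 + 34 + 13 + 5

2584 ≤ 3767 < 4181, so take 2584; remainder 1183
987 ≤ 1183 < 1597, so take 987; remainder 196
144 ≤ 196 < 233, so take 144; remainder 52
34 ≤ 52 < 55, so take 34; remainder 18
13 ≤ 18 < 21, so take 13; remainder 5
5 ≤ 5 < 8, so take 5; remainder 0
So 3767 = 2584 + 987 + 144 + 34 + 13 + 5, with no two terms consecutive in the sequence.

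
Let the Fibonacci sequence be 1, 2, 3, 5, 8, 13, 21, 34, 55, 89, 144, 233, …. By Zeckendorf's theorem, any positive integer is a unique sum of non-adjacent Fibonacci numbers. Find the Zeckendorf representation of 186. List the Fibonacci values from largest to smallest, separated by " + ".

144 + 34 + 8

subtract 144 from 186: 42 remains
subtract 34 from 42: 8 remains
subtract 8 from 8: 0 remains
So 186 = 144 + 34 + 8, with no two terms consecutive in the sequence.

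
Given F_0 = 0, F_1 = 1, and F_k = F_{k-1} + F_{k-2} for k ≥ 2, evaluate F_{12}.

Iterating the recurrence up to F_{4} = 3 and F_{3} = 2:
F_{5} = F_{4} + F_{3} = 3 + 2 = 5
F_{6} = F_{5} + F_{4} = 5 + 3 = 8
F_{7} = F_{6} + F_{5} = 8 + 5 = 13
F_{8} = F_{7} + F_{6} = 13 + 8 = 21
F_{9} = F_{8} + F_{7} = 21 + 13 = 34
F_{10} = F_{9} + F_{8} = 34 + 21 = 55
F_{11} = F_{10} + F_{9} = 55 + 34 = 89
F_{12} = F_{11} + F_{10} = 89 + 55 = 144

144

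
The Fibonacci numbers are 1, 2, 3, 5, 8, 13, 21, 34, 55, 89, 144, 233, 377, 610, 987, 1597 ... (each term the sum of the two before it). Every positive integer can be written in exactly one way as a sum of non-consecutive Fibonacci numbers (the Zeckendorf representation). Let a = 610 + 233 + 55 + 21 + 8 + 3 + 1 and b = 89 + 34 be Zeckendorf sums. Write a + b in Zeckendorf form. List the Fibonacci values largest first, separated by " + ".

The two numbers are 931 and 123, so their sum is 1054.
1054 − 987 = 67
67 − 55 = 12
12 − 8 = 4
4 − 3 = 1
1 − 1 = 0

987 + 55 + 8 + 3 + 1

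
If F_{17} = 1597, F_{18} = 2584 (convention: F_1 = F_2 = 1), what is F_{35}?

By the addition formula F_{m+n} = F_m F_{n+1} + F_{m−1} F_n with m=18, n=17: F_{35} = 2584·2584 + 1597·1597 = 6677056 + 2550409 = 9227465.

9227465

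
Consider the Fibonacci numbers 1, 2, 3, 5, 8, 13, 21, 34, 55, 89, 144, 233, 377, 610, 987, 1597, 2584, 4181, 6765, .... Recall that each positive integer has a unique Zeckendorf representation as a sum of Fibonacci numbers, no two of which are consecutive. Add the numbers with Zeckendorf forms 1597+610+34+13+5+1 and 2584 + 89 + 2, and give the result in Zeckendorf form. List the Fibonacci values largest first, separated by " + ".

The two numbers are 2260 and 2675, so their sum is 4935.
subtract 4181 from 4935: 754 remains
subtract 610 from 754: 144 remains
subtract 144 from 144: 0 remains

4181 + 610 + 144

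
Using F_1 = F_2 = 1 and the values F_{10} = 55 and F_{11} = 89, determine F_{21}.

By F_{2k+1} = F_k² + F_{k+1}²: F_{21} = 55² + 89² = 3025 + 7921 = 10946.

10946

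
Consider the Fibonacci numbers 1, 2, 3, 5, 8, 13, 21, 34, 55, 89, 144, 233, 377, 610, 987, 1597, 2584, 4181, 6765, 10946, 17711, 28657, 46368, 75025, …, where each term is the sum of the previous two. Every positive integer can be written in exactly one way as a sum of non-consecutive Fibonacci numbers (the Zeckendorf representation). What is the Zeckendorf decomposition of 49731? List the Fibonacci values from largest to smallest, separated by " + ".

subtract 46368 from 49731: 3363 remains
subtract 2584 from 3363: 779 remains
subtract 610 from 779: 169 remains
subtract 144 from 169: 25 remains
subtract 21 from 25: 4 remains
subtract 3 from 4: 1 remains
subtract 1 from 1: 0 remains
So 49731 = 46368 + 2584 + 610 + 144 + 21 + 3 + 1, with no two terms consecutive in the sequence.

46368 + 2584 + 610 + 144 + 21 + 3 + 1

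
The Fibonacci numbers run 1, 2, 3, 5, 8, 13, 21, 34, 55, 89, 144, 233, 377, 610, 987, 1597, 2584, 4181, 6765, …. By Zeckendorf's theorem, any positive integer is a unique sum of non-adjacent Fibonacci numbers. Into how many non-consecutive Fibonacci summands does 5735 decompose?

8

Greedy algorithm:
5735 − 4181 = 1554
1554 − 987 = 567
567 − 377 = 190
190 − 144 = 46
46 − 34 = 12
12 − 8 = 4
4 − 3 = 1
1 − 1 = 0
5735 = 4181 + 987 + 377 + 144 + 34 + 8 + 3 + 1, which has 8 terms.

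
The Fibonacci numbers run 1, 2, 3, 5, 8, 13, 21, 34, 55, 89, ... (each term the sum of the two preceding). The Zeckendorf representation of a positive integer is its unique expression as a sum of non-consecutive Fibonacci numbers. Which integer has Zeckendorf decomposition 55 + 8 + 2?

65

55 + 8 + 2 = 65.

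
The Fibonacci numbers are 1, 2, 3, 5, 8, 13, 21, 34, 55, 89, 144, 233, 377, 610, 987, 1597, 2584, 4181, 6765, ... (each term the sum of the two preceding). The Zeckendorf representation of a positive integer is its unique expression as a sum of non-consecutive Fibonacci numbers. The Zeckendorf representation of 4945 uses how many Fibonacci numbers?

Greedily peel off the largest Fibonacci term at each step:
4945 − 4181 = 764
764 − 610 = 154
154 − 144 = 10
10 − 8 = 2
2 − 2 = 0
4945 = 4181 + 610 + 144 + 8 + 2, which has 5 terms.

5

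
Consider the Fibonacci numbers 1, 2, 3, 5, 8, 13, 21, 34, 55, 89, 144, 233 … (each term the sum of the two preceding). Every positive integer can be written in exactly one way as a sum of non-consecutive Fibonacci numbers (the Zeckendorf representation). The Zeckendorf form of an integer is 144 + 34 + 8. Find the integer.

144 + 34 + 8 = 186.

186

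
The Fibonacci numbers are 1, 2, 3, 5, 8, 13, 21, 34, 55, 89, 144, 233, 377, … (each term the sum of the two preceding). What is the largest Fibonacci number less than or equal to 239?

233

233 ≤ 239 < 377, so the largest Fibonacci number not exceeding 239 is 233.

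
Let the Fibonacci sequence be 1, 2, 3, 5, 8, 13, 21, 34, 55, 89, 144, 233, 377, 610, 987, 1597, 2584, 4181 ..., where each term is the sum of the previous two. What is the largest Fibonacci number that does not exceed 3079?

2584 ≤ 3079 < 4181, so the largest Fibonacci number not exceeding 3079 is 2584.

2584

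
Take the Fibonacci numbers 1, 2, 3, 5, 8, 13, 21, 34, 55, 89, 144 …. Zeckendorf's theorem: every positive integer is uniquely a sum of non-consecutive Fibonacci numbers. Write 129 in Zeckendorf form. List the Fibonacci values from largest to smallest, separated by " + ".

89 + 34 + 5 + 1

take 89 (≤ 129); 129 − 89 = 40
take 34 (≤ 40); 40 − 34 = 6
take 5 (≤ 6); 6 − 5 = 1
take 1 (≤ 1); 1 − 1 = 0
So 129 = 89 + 34 + 5 + 1, with no two terms consecutive in the sequence.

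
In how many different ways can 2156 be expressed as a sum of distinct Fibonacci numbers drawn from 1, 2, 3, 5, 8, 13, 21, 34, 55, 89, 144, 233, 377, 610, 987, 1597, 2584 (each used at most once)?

18

Starting from the Zeckendorf form and repeatedly splitting a term F_k into F_{k−1} + F_{k−2} (when neither is already used) reaches every representation.
2156 = 1597+377+144+34+3+1 = 1597+377+144+21+13+3+1 = 1597+377+89+55+34+3+1 = … (15 more), for 18 in all.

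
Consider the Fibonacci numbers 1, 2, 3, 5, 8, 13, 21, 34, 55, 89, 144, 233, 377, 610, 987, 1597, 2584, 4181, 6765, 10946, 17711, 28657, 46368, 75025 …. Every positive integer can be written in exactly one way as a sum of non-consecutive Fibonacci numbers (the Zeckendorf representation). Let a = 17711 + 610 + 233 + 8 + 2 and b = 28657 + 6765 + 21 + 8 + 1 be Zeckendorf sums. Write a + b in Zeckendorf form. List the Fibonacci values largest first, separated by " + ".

The two numbers are 18564 and 35452, so their sum is 54016.
Repeatedly subtract the largest Fibonacci number that fits:
54016: greatest Fibonacci not exceeding it is 46368, leaving 7648
7648: greatest Fibonacci not exceeding it is 6765, leaving 883
883: greatest Fibonacci not exceeding it is 610, leaving 273
273: greatest Fibonacci not exceeding it is 233, leaving 40
40: greatest Fibonacci not exceeding it is 34, leaving 6
6: greatest Fibonacci not exceeding it is 5, leaving 1
1: greatest Fibonacci not exceeding it is 1, leaving 0

46368 + 6765 + 610 + 233 + 34 + 5 + 1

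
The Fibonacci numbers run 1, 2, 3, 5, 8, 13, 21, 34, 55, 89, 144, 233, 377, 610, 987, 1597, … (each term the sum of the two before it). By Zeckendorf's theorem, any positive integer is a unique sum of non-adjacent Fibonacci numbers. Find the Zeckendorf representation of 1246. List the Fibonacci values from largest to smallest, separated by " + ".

subtract 987 from 1246: 259 remains
subtract 233 from 259: 26 remains
subtract 21 from 26: 5 remains
subtract 5 from 5: 0 remains
So 1246 = 987 + 233 + 21 + 5, with no two terms consecutive in the sequence.

987 + 233 + 21 + 5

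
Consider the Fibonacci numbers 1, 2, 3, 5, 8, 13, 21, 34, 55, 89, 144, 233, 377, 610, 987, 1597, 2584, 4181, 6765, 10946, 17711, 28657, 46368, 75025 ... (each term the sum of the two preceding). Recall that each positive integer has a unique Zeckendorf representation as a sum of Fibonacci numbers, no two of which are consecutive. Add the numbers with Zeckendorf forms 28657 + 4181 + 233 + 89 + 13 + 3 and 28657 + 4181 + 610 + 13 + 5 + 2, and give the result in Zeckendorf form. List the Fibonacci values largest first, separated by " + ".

46368 + 17711 + 1597 + 610 + 233 + 89 + 34 + 2

The two numbers are 33176 and 33468, so their sum is 66644.
46368 ≤ 66644 < 75025, so take 46368; remainder 20276
17711 ≤ 20276 < 28657, so take 17711; remainder 2565
1597 ≤ 2565 < 2584, so take 1597; remainder 968
610 ≤ 968 < 987, so take 610; remainder 358
233 ≤ 358 < 377, so take 233; remainder 125
89 ≤ 125 < 144, so take 89; remainder 36
34 ≤ 36 < 55, so take 34; remainder 2
2 ≤ 2 < 3, so take 2; remainder 0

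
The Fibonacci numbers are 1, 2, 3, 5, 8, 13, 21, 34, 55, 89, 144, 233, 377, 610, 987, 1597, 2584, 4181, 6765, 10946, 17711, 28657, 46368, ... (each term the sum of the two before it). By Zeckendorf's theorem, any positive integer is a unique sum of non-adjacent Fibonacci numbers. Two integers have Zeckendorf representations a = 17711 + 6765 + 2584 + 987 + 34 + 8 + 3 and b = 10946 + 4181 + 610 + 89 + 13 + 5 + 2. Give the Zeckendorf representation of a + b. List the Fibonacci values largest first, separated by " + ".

28657 + 10946 + 4181 + 144 + 8 + 2

The two numbers are 28092 and 15846, so their sum is 43938.
Greedily peel off the largest Fibonacci term at each step:
43938 − 28657 = 15281
15281 − 10946 = 4335
4335 − 4181 = 154
154 − 144 = 10
10 − 8 = 2
2 − 2 = 0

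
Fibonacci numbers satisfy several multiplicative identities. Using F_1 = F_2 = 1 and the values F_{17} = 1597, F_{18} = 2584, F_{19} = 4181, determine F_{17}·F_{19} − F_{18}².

1

1597·4181 − 2584² = 6677057 − 6677056 = 1. (Cassini's identity: F_{k−1}F_{k+1} − F_k² = (−1)^k.)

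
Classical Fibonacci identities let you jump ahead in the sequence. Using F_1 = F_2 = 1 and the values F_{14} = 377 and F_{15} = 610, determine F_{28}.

317811

By the doubling identity F_{2k} = F_k(2F_{k+1} − F_k): F_{28} = 377·(2·610 − 377) = 377·843 = 317811.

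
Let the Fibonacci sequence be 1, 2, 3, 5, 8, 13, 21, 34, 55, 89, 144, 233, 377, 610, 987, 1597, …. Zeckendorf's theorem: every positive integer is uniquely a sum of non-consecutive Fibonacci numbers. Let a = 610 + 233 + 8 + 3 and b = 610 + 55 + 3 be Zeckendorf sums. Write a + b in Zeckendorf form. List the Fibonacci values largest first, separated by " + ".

987 + 377 + 144 + 13 + 1

The two numbers are 854 and 668, so their sum is 1522.
1522 − 987 = 535
535 − 377 = 158
158 − 144 = 14
14 − 13 = 1
1 − 1 = 0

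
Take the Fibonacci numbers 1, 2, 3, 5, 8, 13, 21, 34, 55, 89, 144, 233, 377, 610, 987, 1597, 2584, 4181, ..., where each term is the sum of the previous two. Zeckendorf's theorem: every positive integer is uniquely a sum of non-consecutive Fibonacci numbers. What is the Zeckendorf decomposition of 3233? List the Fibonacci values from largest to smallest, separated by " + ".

2584 + 610 + 34 + 5

Repeatedly subtract the largest Fibonacci number that fits:
2584 ≤ 3233 < 4181, so take 2584; remainder 649
610 ≤ 649 < 987, so take 610; remainder 39
34 ≤ 39 < 55, so take 34; remainder 5
5 ≤ 5 < 8, so take 5; remainder 0
So 3233 = 2584 + 610 + 34 + 5, with no two terms consecutive in the sequence.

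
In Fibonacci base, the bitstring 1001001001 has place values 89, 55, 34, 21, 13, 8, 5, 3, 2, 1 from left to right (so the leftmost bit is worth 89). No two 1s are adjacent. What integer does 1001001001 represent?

116

Summing the place values of the 1 bits: 89 + 21 + 5 + 1 = 116.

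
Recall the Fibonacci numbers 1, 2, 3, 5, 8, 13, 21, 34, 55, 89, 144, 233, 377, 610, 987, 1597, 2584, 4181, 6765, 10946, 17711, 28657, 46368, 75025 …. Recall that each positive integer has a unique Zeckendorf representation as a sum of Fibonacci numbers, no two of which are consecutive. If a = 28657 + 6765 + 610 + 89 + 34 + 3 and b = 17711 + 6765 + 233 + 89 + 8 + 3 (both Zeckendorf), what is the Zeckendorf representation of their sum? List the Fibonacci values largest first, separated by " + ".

46368 + 10946 + 2584 + 987 + 55 + 21 + 5 + 1

The two numbers are 36158 and 24809, so their sum is 60967.
60967 − 46368 = 14599
14599 − 10946 = 3653
3653 − 2584 = 1069
1069 − 987 = 82
82 − 55 = 27
27 − 21 = 6
6 − 5 = 1
1 − 1 = 0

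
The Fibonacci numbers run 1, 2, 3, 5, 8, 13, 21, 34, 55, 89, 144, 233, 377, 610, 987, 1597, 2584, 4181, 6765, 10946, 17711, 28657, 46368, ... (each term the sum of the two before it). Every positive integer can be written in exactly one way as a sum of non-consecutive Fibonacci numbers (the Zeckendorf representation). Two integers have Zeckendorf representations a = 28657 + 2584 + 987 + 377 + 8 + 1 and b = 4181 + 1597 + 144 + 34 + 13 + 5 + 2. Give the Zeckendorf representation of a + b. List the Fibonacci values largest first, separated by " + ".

The two numbers are 32614 and 5976, so their sum is 38590.
take 28657 (≤ 38590); 38590 − 28657 = 9933
take 6765 (≤ 9933); 9933 − 6765 = 3168
take 2584 (≤ 3168); 3168 − 2584 = 584
take 377 (≤ 584); 584 − 377 = 207
take 144 (≤ 207); 207 − 144 = 63
take 55 (≤ 63); 63 − 55 = 8
take 8 (≤ 8); 8 − 8 = 0

28657 + 6765 + 2584 + 377 + 144 + 55 + 8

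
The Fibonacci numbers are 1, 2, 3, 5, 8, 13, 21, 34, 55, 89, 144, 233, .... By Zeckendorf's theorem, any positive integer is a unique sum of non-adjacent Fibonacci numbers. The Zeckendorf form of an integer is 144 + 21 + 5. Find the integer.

144 + 21 + 5 = 170.

170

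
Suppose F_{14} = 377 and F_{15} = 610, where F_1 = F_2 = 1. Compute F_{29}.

514229

By F_{2k+1} = F_k² + F_{k+1}²: F_{29} = 377² + 610² = 142129 + 372100 = 514229.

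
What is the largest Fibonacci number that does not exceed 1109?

987

987 ≤ 1109 < 1597, so the largest Fibonacci number not exceeding 1109 is 987.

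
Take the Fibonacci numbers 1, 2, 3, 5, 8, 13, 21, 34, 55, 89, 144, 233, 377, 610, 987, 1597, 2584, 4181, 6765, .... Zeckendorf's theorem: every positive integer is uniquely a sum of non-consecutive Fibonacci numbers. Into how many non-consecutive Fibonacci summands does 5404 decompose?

Repeatedly subtract the largest Fibonacci number that fits:
take 4181 (≤ 5404); 5404 − 4181 = 1223
take 987 (≤ 1223); 1223 − 987 = 236
take 233 (≤ 236); 236 − 233 = 3
take 3 (≤ 3); 3 − 3 = 0
5404 = 4181 + 987 + 233 + 3, which has 4 terms.

4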